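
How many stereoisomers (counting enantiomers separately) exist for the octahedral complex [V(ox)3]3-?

2

The six octahedral sites form three mutually perpendicular trans pairs.
Each ox is bidentate and must span two cis positions.
Only one geometric arrangement is possible; it has no improper symmetry element, so it exists as a pair of enantiomers (2 stereoisomers).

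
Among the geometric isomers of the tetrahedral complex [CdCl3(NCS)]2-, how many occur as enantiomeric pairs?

In a tetrahedral complex all four positions are equivalent and every pair of ligands is adjacent — there is no cis/trans distinction.
Only one geometric arrangement is possible.

0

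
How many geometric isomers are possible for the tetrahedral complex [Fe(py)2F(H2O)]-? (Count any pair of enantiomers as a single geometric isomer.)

1

In a tetrahedral complex all four positions are equivalent and every pair of ligands is adjacent — there is no cis/trans distinction.
Only one geometric arrangement is possible.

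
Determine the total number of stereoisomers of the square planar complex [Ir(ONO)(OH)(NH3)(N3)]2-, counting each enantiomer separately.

A square has two trans pairs of vertices; adjacent vertices are cis.
The distinct arrangements are (3 in all): (N3/OH trans, NH3/ONO trans); (N3/ONO trans, NH3/OH trans); (N3/NH3 trans, OH/ONO trans).
Each arrangement has an internal mirror plane or centre of symmetry, so none is chiral.

3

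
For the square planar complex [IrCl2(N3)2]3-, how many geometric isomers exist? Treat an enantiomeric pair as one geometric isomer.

A square has two trans pairs of vertices; adjacent vertices are cis.
Working through the distinct placements yields 2 geometric isomers: Cl cis; Cl trans.

2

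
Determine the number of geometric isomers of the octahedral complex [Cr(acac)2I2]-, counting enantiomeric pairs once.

2

Each acac is bidentate and must span two cis positions.
Working through the distinct placements yields 2 geometric isomers: I trans; I cis (chiral).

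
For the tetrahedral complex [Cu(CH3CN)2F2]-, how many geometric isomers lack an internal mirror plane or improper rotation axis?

0

All four vertices of a tetrahedron are equivalent and mutually adjacent, so cis/trans isomerism cannot arise.
Only one geometric arrangement is possible.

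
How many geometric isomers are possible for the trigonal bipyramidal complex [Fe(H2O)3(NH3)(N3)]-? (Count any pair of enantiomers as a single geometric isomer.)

4

A trigonal bipyramid has two axial and three equatorial sites, which are chemically inequivalent.
Working through the distinct placements yields 4 geometric isomers: NH3 equatorial, N3 equatorial; NH3 equatorial, N3 axial; NH3 axial, N3 equatorial; NH3 axial, N3 axial.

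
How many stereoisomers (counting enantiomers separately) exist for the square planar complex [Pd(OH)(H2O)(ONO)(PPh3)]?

In a square planar complex each vertex has one trans partner and two cis neighbours.
Systematic placement gives 3 geometric isomers: (H2O/ONO trans, OH/PPh3 trans); (H2O/PPh3 trans, OH/ONO trans); (H2O/OH trans, ONO/PPh3 trans).
Each arrangement has an internal mirror plane or centre of symmetry, so none is chiral.

3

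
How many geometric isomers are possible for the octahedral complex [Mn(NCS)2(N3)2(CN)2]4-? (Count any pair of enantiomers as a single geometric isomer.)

There are 5 geometric isomers: NCS trans, N3 trans, CN trans; NCS cis, N3 cis, CN trans; NCS trans, N3 cis, CN cis; NCS cis, N3 cis, CN cis (chiral); NCS cis, N3 trans, CN cis.

5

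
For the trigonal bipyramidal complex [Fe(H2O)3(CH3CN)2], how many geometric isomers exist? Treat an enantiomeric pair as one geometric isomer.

A trigonal bipyramid has two axial and three equatorial sites, which are chemically inequivalent.
There are 3 geometric isomers: CH3CN both axial; CH3CN one axial, one equatorial; CH3CN both equatorial.

3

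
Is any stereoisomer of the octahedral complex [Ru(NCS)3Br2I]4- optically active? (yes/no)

no

The six octahedral sites form three mutually perpendicular trans pairs.
There are 3 geometric isomers: NCS mer, Br trans; NCS mer, Br cis; NCS fac, Br cis.
Each arrangement has an internal mirror plane or centre of symmetry, so none is chiral.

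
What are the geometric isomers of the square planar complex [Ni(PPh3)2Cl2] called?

A square has two trans pairs of vertices; adjacent vertices are cis.
There are 2 geometric isomers: PPh3 cis; PPh3 trans.

cis and trans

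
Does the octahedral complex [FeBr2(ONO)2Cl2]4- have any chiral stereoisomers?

The six octahedral sites form three mutually perpendicular trans pairs.
There are 5 geometric isomers: Br trans, ONO trans, Cl trans; Br trans, ONO cis, Cl cis; Br cis, ONO trans, Cl cis; Br cis, ONO cis, Cl cis (chiral); Br cis, ONO cis, Cl trans.
One of these lacks any improper symmetry element and so occurs as an enantiomeric pair, giving 5 + 1 = 6 stereoisomers in total.

yes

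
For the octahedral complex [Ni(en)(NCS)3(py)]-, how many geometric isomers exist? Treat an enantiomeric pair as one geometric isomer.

The six octahedral sites form three mutually perpendicular trans pairs.
Each en is bidentate and must span two cis positions.
Working through the distinct placements yields 2 geometric isomers: NCS mer; NCS fac.

2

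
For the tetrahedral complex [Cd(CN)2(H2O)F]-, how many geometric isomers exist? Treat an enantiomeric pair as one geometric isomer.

All four vertices of a tetrahedron are equivalent and mutually adjacent, so cis/trans isomerism cannot arise.
Only one geometric arrangement is possible.

1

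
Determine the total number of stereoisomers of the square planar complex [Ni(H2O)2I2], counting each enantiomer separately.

In a square planar complex each vertex has one trans partner and two cis neighbours.
Systematic placement gives 2 geometric isomers: H2O cis; H2O trans.
Each arrangement has an internal mirror plane or centre of symmetry, so none is chiral.

2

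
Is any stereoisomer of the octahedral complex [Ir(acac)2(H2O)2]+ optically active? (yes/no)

yes

Each acac is bidentate and must span two cis positions.
Systematic placement gives 2 geometric isomers: H2O trans; H2O cis (chiral).
One of these lacks any improper symmetry element and so occurs as an enantiomeric pair, giving 2 + 1 = 3 stereoisomers in total.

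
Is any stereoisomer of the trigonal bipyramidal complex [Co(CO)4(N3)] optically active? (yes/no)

no

In a trigonal bipyramid the two axial positions differ from the three equatorial ones.
Working through the distinct placements yields 2 geometric isomers: N3 equatorial; N3 axial.
Each arrangement has an internal mirror plane or centre of symmetry, so none is chiral.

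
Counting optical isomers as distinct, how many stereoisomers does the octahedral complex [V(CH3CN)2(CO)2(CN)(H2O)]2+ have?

The six octahedral sites form three mutually perpendicular trans pairs.
There are 6 geometric isomers: CH3CN trans, CO cis; CH3CN trans, CO trans; CH3CN cis, CO cis (3 arrangements, 2 chiral); CH3CN cis, CO trans.
Of these, 2 lack any improper symmetry element and so occur as enantiomeric pairs, giving 6 + 2 = 8 stereoisomers in total.

8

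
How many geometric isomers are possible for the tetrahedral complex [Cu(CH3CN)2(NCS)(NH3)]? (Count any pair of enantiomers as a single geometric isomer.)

1

In a tetrahedral complex all four positions are equivalent and every pair of ligands is adjacent — there is no cis/trans distinction.
Only one geometric arrangement is possible.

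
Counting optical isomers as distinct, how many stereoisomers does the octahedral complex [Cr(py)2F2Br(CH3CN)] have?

8

The six octahedral sites form three mutually perpendicular trans pairs.
The distinct arrangements are (6 in all): py trans, F trans; py cis, F cis (3 arrangements, 2 chiral); py trans, F cis; py cis, F trans.
Of these, 2 lack any improper symmetry element and so occur as enantiomeric pairs, giving 6 + 2 = 8 stereoisomers in total.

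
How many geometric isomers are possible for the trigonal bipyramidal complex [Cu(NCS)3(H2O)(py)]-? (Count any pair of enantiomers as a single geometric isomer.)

There are 4 geometric isomers: H2O axial, py equatorial; H2O axial, py axial; H2O equatorial, py equatorial; H2O equatorial, py axial.

4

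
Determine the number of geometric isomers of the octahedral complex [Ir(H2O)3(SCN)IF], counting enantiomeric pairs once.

4

The six octahedral sites form three mutually perpendicular trans pairs.
The distinct arrangements are (4 in all): H2O mer (3 arrangements); H2O fac (chiral).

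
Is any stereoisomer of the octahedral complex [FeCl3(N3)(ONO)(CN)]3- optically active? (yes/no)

yes

Working through the distinct placements yields 4 geometric isomers: Cl mer (3 arrangements); Cl fac (chiral).
One of these lacks any improper symmetry element and so occurs as an enantiomeric pair, giving 4 + 1 = 5 stereoisomers in total.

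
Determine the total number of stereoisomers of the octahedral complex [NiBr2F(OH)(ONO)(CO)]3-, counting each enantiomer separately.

15

Systematic enumeration (placing each ligand type in turn and discarding arrangements equivalent by rotation or reflection) gives 9 geometric isomers.
Of these, 6 lack any improper symmetry element and so occur as enantiomeric pairs, giving 9 + 6 = 15 stereoisomers in total.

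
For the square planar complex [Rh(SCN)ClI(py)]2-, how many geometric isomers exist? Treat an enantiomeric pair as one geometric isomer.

3

A square has two trans pairs of vertices; adjacent vertices are cis.
Working through the distinct placements yields 3 geometric isomers: (Cl/SCN trans, I/py trans); (Cl/py trans, I/SCN trans); (Cl/I trans, SCN/py trans).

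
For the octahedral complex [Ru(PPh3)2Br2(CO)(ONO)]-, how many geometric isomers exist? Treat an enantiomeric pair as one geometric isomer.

In an octahedral complex each vertex has one trans partner and four cis neighbours.
The distinct arrangements are (6 in all): PPh3 trans, Br trans; PPh3 cis, Br trans; PPh3 trans, Br cis; PPh3 cis, Br cis (3 arrangements, 2 chiral).

6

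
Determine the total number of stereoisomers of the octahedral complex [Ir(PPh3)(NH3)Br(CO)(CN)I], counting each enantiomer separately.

Exhaustive case analysis gives 15 geometric isomers.
Of these, 15 lack any improper symmetry element and so occur as enantiomeric pairs, giving 15 + 15 = 30 stereoisomers in total.

30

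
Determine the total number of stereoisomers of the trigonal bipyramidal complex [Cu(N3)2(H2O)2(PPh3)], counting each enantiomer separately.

6

A trigonal bipyramid has two axial and three equatorial sites, which are chemically inequivalent.
Placing the ligands in turn and identifying arrangements related by rotation or reflection leaves 5 distinct geometric isomers.
One of these lacks any improper symmetry element and so occurs as an enantiomeric pair, giving 5 + 1 = 6 stereoisomers in total.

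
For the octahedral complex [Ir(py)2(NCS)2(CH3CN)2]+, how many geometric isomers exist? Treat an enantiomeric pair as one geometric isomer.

The distinct arrangements are (5 in all): py trans, NCS trans, CH3CN trans; py cis, NCS cis, CH3CN trans; py trans, NCS cis, CH3CN cis; py cis, NCS cis, CH3CN cis (chiral); py cis, NCS trans, CH3CN cis.

5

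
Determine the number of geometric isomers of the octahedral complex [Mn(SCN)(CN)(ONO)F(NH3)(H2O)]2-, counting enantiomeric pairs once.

An octahedron has six vertices in three trans pairs; every non-trans pair is cis.
Placing the ligands in turn and identifying arrangements related by rotation or reflection leaves 15 distinct geometric isomers.

15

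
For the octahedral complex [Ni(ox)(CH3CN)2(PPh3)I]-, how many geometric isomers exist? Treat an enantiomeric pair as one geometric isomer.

The six octahedral sites form three mutually perpendicular trans pairs.
Each ox is bidentate and must span two cis positions.
Systematic placement gives 4 geometric isomers: CH3CN trans; CH3CN cis (3 arrangements, 2 chiral).

4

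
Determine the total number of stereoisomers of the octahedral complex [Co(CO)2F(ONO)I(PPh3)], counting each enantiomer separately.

In an octahedral complex each vertex has one trans partner and four cis neighbours.
Systematic enumeration (placing each ligand type in turn and discarding arrangements equivalent by rotation or reflection) gives 9 geometric isomers.
Of these, 6 lack any improper symmetry element and so occur as enantiomeric pairs, giving 9 + 6 = 15 stereoisomers in total.

15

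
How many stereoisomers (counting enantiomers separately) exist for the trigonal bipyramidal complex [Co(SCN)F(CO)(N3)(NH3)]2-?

20

A trigonal bipyramid has two axial and three equatorial sites, which are chemically inequivalent.
Exhaustive case analysis gives 10 geometric isomers.
Of these, 10 lack any improper symmetry element and so occur as enantiomeric pairs, giving 10 + 10 = 20 stereoisomers in total.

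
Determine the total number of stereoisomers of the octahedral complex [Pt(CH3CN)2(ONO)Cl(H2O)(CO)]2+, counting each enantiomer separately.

15

An octahedron has six vertices in three trans pairs; every non-trans pair is cis.
Exhaustive case analysis gives 9 geometric isomers.
Of these, 6 lack any improper symmetry element and so occur as enantiomeric pairs, giving 9 + 6 = 15 stereoisomers in total.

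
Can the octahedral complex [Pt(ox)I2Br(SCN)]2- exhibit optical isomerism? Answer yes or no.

yes

The six octahedral sites form three mutually perpendicular trans pairs.
Each ox is bidentate and must span two cis positions.
Systematic placement gives 4 geometric isomers: I cis (3 arrangements, 2 chiral); I trans.
Of these, 2 lack any improper symmetry element and so occur as enantiomeric pairs, giving 4 + 2 = 6 stereoisomers in total.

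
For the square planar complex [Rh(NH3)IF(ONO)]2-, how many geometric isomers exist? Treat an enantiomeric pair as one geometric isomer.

3

In a square planar complex each vertex has one trans partner and two cis neighbours.
The distinct arrangements are (3 in all): (F/NH3 trans, I/ONO trans); (F/ONO trans, I/NH3 trans); (F/I trans, NH3/ONO trans).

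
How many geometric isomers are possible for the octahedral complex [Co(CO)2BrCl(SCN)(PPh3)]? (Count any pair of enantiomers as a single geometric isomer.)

Exhaustive case analysis gives 9 geometric isomers.

9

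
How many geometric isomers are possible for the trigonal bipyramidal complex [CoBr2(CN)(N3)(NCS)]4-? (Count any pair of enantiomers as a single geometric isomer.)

7

A trigonal bipyramid has two axial and three equatorial sites, which are chemically inequivalent.
Systematic enumeration (placing each ligand type in turn and discarding arrangements equivalent by rotation or reflection) gives 7 geometric isomers.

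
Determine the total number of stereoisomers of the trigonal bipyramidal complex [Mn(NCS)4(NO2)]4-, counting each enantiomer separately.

The distinct arrangements are (2 in all): NO2 equatorial; NO2 axial.
Each arrangement has an internal mirror plane or centre of symmetry, so none is chiral.

2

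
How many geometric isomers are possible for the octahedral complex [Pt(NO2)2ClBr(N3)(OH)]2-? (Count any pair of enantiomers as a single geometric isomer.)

The six octahedral sites form three mutually perpendicular trans pairs.
Systematic enumeration (placing each ligand type in turn and discarding arrangements equivalent by rotation or reflection) gives 9 geometric isomers.

9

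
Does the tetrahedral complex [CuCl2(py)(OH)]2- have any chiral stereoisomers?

Only one geometric arrangement is possible.

no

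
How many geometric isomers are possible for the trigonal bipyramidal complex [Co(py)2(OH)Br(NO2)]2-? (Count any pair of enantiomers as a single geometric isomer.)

7

In a trigonal bipyramid the two axial positions differ from the three equatorial ones.
Exhaustive case analysis gives 7 geometric isomers.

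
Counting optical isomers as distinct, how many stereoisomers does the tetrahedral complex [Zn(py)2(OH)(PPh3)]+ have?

1

Only one geometric arrangement is possible.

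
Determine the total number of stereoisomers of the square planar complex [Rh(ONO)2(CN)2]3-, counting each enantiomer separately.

2

In a square planar complex each vertex has one trans partner and two cis neighbours.
Systematic placement gives 2 geometric isomers: ONO cis; ONO trans.
Each arrangement has an internal mirror plane or centre of symmetry, so none is chiral.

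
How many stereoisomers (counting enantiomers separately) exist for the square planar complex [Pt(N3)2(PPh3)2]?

A square has two trans pairs of vertices; adjacent vertices are cis.
There are 2 geometric isomers: N3 cis; N3 trans.
Each arrangement has an internal mirror plane or centre of symmetry, so none is chiral.

2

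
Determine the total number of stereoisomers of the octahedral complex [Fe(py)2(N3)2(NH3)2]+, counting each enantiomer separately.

In an octahedral complex each vertex has one trans partner and four cis neighbours.
There are 5 geometric isomers: py trans, N3 trans, NH3 trans; py cis, N3 trans, NH3 cis; py trans, N3 cis, NH3 cis; py cis, N3 cis, NH3 cis (chiral); py cis, N3 cis, NH3 trans.
One of these lacks any improper symmetry element and so occurs as an enantiomeric pair, giving 5 + 1 = 6 stereoisomers in total.

6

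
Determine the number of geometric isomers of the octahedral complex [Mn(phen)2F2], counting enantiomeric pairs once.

Each phen is bidentate and must span two cis positions.
The distinct arrangements are (2 in all): F trans; F cis (chiral).

2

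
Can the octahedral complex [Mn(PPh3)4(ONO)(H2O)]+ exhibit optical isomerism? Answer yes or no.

no

There are 2 geometric isomers: ONO and H2O mutually trans; ONO and H2O mutually cis.
Each arrangement has an internal mirror plane or centre of symmetry, so none is chiral.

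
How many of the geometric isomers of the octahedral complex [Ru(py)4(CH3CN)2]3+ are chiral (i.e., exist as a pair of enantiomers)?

In an octahedral complex each vertex has one trans partner and four cis neighbours.
There are 2 geometric isomers: CH3CN trans; CH3CN cis.
Each arrangement has an internal mirror plane or centre of symmetry, so none is chiral.

0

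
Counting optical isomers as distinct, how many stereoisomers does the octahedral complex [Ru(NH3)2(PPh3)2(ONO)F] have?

8

The six octahedral sites form three mutually perpendicular trans pairs.
There are 6 geometric isomers: NH3 cis, PPh3 trans; NH3 cis, PPh3 cis (3 arrangements, 2 chiral); NH3 trans, PPh3 trans; NH3 trans, PPh3 cis.
Of these, 2 lack any improper symmetry element and so occur as enantiomeric pairs, giving 6 + 2 = 8 stereoisomers in total.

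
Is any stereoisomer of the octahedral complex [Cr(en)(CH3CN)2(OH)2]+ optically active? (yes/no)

yes

An octahedron has six vertices in three trans pairs; every non-trans pair is cis.
Each en is bidentate and must span two cis positions.
Working through the distinct placements yields 3 geometric isomers: CH3CN trans, OH cis; CH3CN cis, OH cis (chiral); CH3CN cis, OH trans.
One of these lacks any improper symmetry element and so occurs as an enantiomeric pair, giving 3 + 1 = 4 stereoisomers in total.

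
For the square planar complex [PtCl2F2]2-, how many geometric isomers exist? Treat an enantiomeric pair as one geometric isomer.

A square has two trans pairs of vertices; adjacent vertices are cis.
There are 2 geometric isomers: Cl cis; Cl trans.

2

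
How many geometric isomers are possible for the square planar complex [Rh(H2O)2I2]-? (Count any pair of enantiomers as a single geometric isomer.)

2

A square has two trans pairs of vertices; adjacent vertices are cis.
Working through the distinct placements yields 2 geometric isomers: H2O cis; H2O trans.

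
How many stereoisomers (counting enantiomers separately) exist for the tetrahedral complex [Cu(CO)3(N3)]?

1

In a tetrahedral complex all four positions are equivalent and every pair of ligands is adjacent — there is no cis/trans distinction.
Only one geometric arrangement is possible.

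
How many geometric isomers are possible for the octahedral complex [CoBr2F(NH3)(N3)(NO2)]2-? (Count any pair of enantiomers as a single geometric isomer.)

An octahedron has six vertices in three trans pairs; every non-trans pair is cis.
Systematic enumeration (placing each ligand type in turn and discarding arrangements equivalent by rotation or reflection) gives 9 geometric isomers.

9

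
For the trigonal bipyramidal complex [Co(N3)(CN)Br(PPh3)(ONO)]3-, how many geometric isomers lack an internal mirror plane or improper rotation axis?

A trigonal bipyramid has two axial and three equatorial sites, which are chemically inequivalent.
Exhaustive case analysis gives 10 geometric isomers.
Of these, 10 lack any improper symmetry element and so occur as enantiomeric pairs, giving 10 + 10 = 20 stereoisomers in total.

10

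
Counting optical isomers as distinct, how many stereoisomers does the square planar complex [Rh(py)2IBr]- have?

Working through the distinct placements yields 2 geometric isomers: py cis; py trans.
Each arrangement has an internal mirror plane or centre of symmetry, so none is chiral.

2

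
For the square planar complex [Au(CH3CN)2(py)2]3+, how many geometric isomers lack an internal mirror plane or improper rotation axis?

A square has two trans pairs of vertices; adjacent vertices are cis.
There are 2 geometric isomers: CH3CN cis; CH3CN trans.
Each arrangement has an internal mirror plane or centre of symmetry, so none is chiral.

0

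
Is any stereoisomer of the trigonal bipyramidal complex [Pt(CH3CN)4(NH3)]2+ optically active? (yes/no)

no

In a trigonal bipyramid the two axial positions differ from the three equatorial ones.
Working through the distinct placements yields 2 geometric isomers: NH3 equatorial; NH3 axial.
Each arrangement has an internal mirror plane or centre of symmetry, so none is chiral.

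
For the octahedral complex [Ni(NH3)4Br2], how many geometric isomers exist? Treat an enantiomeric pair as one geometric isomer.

An octahedron has six vertices in three trans pairs; every non-trans pair is cis.
There are 2 geometric isomers: Br trans; Br cis.

2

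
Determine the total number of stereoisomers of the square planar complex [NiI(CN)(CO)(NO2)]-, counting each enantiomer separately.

A square has two trans pairs of vertices; adjacent vertices are cis.
The distinct arrangements are (3 in all): (CN/I trans, CO/NO2 trans); (CN/NO2 trans, CO/I trans); (CN/CO trans, I/NO2 trans).
Each arrangement has an internal mirror plane or centre of symmetry, so none is chiral.

3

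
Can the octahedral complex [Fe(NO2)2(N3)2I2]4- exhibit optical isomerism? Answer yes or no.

yes

An octahedron has six vertices in three trans pairs; every non-trans pair is cis.
Working through the distinct placements yields 5 geometric isomers: NO2 trans, N3 trans, I trans; NO2 cis, N3 cis, I trans; NO2 trans, N3 cis, I cis; NO2 cis, N3 cis, I cis (chiral); NO2 cis, N3 trans, I cis.
One of these lacks any improper symmetry element and so occurs as an enantiomeric pair, giving 5 + 1 = 6 stereoisomers in total.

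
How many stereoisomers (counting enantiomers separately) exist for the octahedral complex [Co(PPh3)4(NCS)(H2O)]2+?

The six octahedral sites form three mutually perpendicular trans pairs.
Systematic placement gives 2 geometric isomers: NCS and H2O mutually trans; NCS and H2O mutually cis.
Each arrangement has an internal mirror plane or centre of symmetry, so none is chiral.

2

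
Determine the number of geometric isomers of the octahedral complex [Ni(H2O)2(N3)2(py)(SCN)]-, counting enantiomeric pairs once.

6

The six octahedral sites form three mutually perpendicular trans pairs.
The distinct arrangements are (6 in all): H2O trans, N3 trans; H2O trans, N3 cis; H2O cis, N3 cis (3 arrangements, 2 chiral); H2O cis, N3 trans.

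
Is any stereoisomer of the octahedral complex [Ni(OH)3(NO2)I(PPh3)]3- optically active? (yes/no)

yes

An octahedron has six vertices in three trans pairs; every non-trans pair is cis.
There are 4 geometric isomers: OH mer (3 arrangements); OH fac (chiral).
One of these lacks any improper symmetry element and so occurs as an enantiomeric pair, giving 4 + 1 = 5 stereoisomers in total.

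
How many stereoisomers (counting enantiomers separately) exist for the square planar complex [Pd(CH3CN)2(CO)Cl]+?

2

There are 2 geometric isomers: CH3CN cis; CH3CN trans.
Each arrangement has an internal mirror plane or centre of symmetry, so none is chiral.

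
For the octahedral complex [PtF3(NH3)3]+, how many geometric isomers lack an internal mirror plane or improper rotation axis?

0

An octahedron has six vertices in three trans pairs; every non-trans pair is cis.
Systematic placement gives 2 geometric isomers: F mer; F fac.
Each arrangement has an internal mirror plane or centre of symmetry, so none is chiral.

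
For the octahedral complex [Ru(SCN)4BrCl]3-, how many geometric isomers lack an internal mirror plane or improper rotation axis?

0

There are 2 geometric isomers: Br and Cl mutually trans; Br and Cl mutually cis.
Each arrangement has an internal mirror plane or centre of symmetry, so none is chiral.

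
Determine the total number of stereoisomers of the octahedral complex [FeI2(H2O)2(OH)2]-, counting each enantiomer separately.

6

The distinct arrangements are (5 in all): I trans, H2O trans, OH trans; I cis, H2O trans, OH cis; I cis, H2O cis, OH trans; I cis, H2O cis, OH cis (chiral); I trans, H2O cis, OH cis.
One of these lacks any improper symmetry element and so occurs as an enantiomeric pair, giving 5 + 1 = 6 stereoisomers in total.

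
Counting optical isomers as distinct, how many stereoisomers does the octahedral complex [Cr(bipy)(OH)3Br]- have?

2

In an octahedral complex each vertex has one trans partner and four cis neighbours.
Each bipy is bidentate and must span two cis positions.
Working through the distinct placements yields 2 geometric isomers: OH fac; OH mer.
Each arrangement has an internal mirror plane or centre of symmetry, so none is chiral.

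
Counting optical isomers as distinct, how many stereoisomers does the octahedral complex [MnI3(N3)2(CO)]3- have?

3

There are 3 geometric isomers: I mer, N3 trans; I fac, N3 cis; I mer, N3 cis.
Each arrangement has an internal mirror plane or centre of symmetry, so none is chiral.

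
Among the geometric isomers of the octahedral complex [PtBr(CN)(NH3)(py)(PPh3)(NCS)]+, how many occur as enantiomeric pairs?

15

The six octahedral sites form three mutually perpendicular trans pairs.
Systematic enumeration (placing each ligand type in turn and discarding arrangements equivalent by rotation or reflection) gives 15 geometric isomers.
Of these, 15 lack any improper symmetry element and so occur as enantiomeric pairs, giving 15 + 15 = 30 stereoisomers in total.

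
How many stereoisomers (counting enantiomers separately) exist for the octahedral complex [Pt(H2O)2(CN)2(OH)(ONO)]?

8

There are 6 geometric isomers: H2O trans, CN trans; H2O cis, CN trans; H2O cis, CN cis (3 arrangements, 2 chiral); H2O trans, CN cis.
Of these, 2 lack any improper symmetry element and so occur as enantiomeric pairs, giving 6 + 2 = 8 stereoisomers in total.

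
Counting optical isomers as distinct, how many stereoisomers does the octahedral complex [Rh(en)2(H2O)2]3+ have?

3

The six octahedral sites form three mutually perpendicular trans pairs.
Each en is bidentate and must span two cis positions.
There are 2 geometric isomers: H2O trans; H2O cis (chiral).
One of these lacks any improper symmetry element and so occurs as an enantiomeric pair, giving 2 + 1 = 3 stereoisomers in total.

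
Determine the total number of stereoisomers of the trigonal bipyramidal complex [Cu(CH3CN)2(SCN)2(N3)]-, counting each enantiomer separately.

A trigonal bipyramid has two axial and three equatorial sites, which are chemically inequivalent.
Systematic enumeration (placing each ligand type in turn and discarding arrangements equivalent by rotation or reflection) gives 5 geometric isomers.
One of these lacks any improper symmetry element and so occurs as an enantiomeric pair, giving 5 + 1 = 6 stereoisomers in total.

6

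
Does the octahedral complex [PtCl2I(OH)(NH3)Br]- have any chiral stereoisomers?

yes

An octahedron has six vertices in three trans pairs; every non-trans pair is cis.
Placing the ligands in turn and identifying arrangements related by rotation or reflection leaves 9 distinct geometric isomers.
Of these, 6 lack any improper symmetry element and so occur as enantiomeric pairs, giving 9 + 6 = 15 stereoisomers in total.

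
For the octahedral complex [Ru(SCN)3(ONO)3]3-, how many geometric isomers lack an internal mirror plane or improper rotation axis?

In an octahedral complex each vertex has one trans partner and four cis neighbours.
There are 2 geometric isomers: SCN mer; SCN fac.
Each arrangement has an internal mirror plane or centre of symmetry, so none is chiral.

0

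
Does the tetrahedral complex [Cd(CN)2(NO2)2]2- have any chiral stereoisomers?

no

All four vertices of a tetrahedron are equivalent and mutually adjacent, so cis/trans isomerism cannot arise.
Only one geometric arrangement is possible.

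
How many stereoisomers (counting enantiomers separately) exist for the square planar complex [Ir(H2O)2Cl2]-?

In a square planar complex each vertex has one trans partner and two cis neighbours.
The distinct arrangements are (2 in all): H2O cis; H2O trans.
Each arrangement has an internal mirror plane or centre of symmetry, so none is chiral.

2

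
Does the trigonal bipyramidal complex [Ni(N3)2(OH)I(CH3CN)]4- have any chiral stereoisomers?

yes

In a trigonal bipyramid the two axial positions differ from the three equatorial ones.
Exhaustive case analysis gives 7 geometric isomers.
Of these, 3 lack any improper symmetry element and so occur as enantiomeric pairs, giving 7 + 3 = 10 stereoisomers in total.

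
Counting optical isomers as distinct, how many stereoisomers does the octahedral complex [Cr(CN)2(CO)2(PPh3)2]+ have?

The six octahedral sites form three mutually perpendicular trans pairs.
Systematic placement gives 5 geometric isomers: CN trans, CO trans, PPh3 trans; CN trans, CO cis, PPh3 cis; CN cis, CO cis, PPh3 trans; CN cis, CO cis, PPh3 cis (chiral); CN cis, CO trans, PPh3 cis.
One of these lacks any improper symmetry element and so occurs as an enantiomeric pair, giving 5 + 1 = 6 stereoisomers in total.

6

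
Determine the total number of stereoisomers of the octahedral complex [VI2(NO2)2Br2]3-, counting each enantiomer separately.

The six octahedral sites form three mutually perpendicular trans pairs.
Working through the distinct placements yields 5 geometric isomers: I trans, NO2 trans, Br trans; I cis, NO2 cis, Br trans; I cis, NO2 trans, Br cis; I cis, NO2 cis, Br cis (chiral); I trans, NO2 cis, Br cis.
One of these lacks any improper symmetry element and so occurs as an enantiomeric pair, giving 5 + 1 = 6 stereoisomers in total.

6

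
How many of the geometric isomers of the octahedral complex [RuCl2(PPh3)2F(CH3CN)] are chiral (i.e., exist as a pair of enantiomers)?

2

In an octahedral complex each vertex has one trans partner and four cis neighbours.
The distinct arrangements are (6 in all): Cl cis, PPh3 trans; Cl cis, PPh3 cis (3 arrangements, 2 chiral); Cl trans, PPh3 trans; Cl trans, PPh3 cis.
Of these, 2 lack any improper symmetry element and so occur as enantiomeric pairs, giving 6 + 2 = 8 stereoisomers in total.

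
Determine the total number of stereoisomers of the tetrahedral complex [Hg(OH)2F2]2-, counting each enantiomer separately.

Only one geometric arrangement is possible.

1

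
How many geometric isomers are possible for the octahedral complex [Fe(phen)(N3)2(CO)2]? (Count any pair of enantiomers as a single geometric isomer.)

3

The six octahedral sites form three mutually perpendicular trans pairs.
Each phen is bidentate and must span two cis positions.
Systematic placement gives 3 geometric isomers: N3 cis, CO trans; N3 cis, CO cis (chiral); N3 trans, CO cis.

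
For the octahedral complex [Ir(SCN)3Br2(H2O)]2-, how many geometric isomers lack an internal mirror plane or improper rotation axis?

0

An octahedron has six vertices in three trans pairs; every non-trans pair is cis.
Systematic placement gives 3 geometric isomers: SCN mer, Br trans; SCN mer, Br cis; SCN fac, Br cis.
Each arrangement has an internal mirror plane or centre of symmetry, so none is chiral.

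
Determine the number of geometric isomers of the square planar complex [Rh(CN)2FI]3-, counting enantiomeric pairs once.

2

A square has two trans pairs of vertices; adjacent vertices are cis.
The distinct arrangements are (2 in all): CN cis; CN trans.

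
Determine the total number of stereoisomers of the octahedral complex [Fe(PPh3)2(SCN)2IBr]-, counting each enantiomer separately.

8

The six octahedral sites form three mutually perpendicular trans pairs.
The distinct arrangements are (6 in all): PPh3 trans, SCN trans; PPh3 cis, SCN cis (3 arrangements, 2 chiral); PPh3 cis, SCN trans; PPh3 trans, SCN cis.
Of these, 2 lack any improper symmetry element and so occur as enantiomeric pairs, giving 6 + 2 = 8 stereoisomers in total.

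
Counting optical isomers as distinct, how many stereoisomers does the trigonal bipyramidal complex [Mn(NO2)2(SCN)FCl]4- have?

Exhaustive case analysis gives 7 geometric isomers.
Of these, 3 lack any improper symmetry element and so occur as enantiomeric pairs, giving 7 + 3 = 10 stereoisomers in total.

10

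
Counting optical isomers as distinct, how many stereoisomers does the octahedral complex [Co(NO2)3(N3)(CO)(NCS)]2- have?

In an octahedral complex each vertex has one trans partner and four cis neighbours.
Working through the distinct placements yields 4 geometric isomers: NO2 mer (3 arrangements); NO2 fac (chiral).
One of these lacks any improper symmetry element and so occurs as an enantiomeric pair, giving 4 + 1 = 5 stereoisomers in total.

5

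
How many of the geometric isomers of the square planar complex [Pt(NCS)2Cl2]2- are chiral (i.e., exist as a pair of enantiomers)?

In a square planar complex each vertex has one trans partner and two cis neighbours.
The distinct arrangements are (2 in all): NCS cis; NCS trans.
Each arrangement has an internal mirror plane or centre of symmetry, so none is chiral.

0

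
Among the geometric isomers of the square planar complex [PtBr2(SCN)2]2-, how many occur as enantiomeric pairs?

A square has two trans pairs of vertices; adjacent vertices are cis.
There are 2 geometric isomers: Br cis; Br trans.
Each arrangement has an internal mirror plane or centre of symmetry, so none is chiral.

0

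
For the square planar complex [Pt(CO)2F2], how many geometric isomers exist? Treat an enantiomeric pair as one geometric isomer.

A square has two trans pairs of vertices; adjacent vertices are cis.
The distinct arrangements are (2 in all): CO cis; CO trans.

2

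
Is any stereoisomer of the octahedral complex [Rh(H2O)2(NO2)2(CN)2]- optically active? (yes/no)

There are 5 geometric isomers: H2O trans, NO2 trans, CN trans; H2O cis, NO2 cis, CN trans; H2O cis, NO2 trans, CN cis; H2O cis, NO2 cis, CN cis (chiral); H2O trans, NO2 cis, CN cis.
One of these lacks any improper symmetry element and so occurs as an enantiomeric pair, giving 5 + 1 = 6 stereoisomers in total.

yes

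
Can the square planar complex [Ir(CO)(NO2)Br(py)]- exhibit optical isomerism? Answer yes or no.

no

In a square planar complex each vertex has one trans partner and two cis neighbours.
Systematic placement gives 3 geometric isomers: (Br/NO2 trans, CO/py trans); (Br/py trans, CO/NO2 trans); (Br/CO trans, NO2/py trans).
Each arrangement has an internal mirror plane or centre of symmetry, so none is chiral.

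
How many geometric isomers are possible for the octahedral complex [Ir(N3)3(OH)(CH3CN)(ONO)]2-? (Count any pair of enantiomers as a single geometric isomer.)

4

Systematic placement gives 4 geometric isomers: N3 mer (3 arrangements); N3 fac (chiral).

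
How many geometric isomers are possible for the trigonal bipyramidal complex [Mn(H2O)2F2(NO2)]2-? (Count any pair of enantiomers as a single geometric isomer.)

In a trigonal bipyramid the two axial positions differ from the three equatorial ones.
Systematic enumeration (placing each ligand type in turn and discarding arrangements equivalent by rotation or reflection) gives 5 geometric isomers.

5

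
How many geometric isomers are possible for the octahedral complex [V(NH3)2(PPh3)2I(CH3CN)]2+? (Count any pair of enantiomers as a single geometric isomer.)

Working through the distinct placements yields 6 geometric isomers: NH3 trans, PPh3 trans; NH3 cis, PPh3 cis (3 arrangements, 2 chiral); NH3 cis, PPh3 trans; NH3 trans, PPh3 cis.

6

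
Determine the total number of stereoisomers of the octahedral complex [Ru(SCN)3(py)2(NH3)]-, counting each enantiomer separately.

In an octahedral complex each vertex has one trans partner and four cis neighbours.
Systematic placement gives 3 geometric isomers: SCN mer, py trans; SCN fac, py cis; SCN mer, py cis.
Each arrangement has an internal mirror plane or centre of symmetry, so none is chiral.

3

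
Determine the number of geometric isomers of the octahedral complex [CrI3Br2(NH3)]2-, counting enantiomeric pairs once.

3

The distinct arrangements are (3 in all): I mer, Br trans; I fac, Br cis; I mer, Br cis.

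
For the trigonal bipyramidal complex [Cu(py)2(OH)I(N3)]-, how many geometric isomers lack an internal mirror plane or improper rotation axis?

3

A trigonal bipyramid has two axial and three equatorial sites, which are chemically inequivalent.
Placing the ligands in turn and identifying arrangements related by rotation or reflection leaves 7 distinct geometric isomers.
Of these, 3 lack any improper symmetry element and so occur as enantiomeric pairs, giving 7 + 3 = 10 stereoisomers in total.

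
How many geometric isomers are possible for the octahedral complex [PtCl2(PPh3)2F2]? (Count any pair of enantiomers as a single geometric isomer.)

5

In an octahedral complex each vertex has one trans partner and four cis neighbours.
The distinct arrangements are (5 in all): Cl trans, PPh3 trans, F trans; Cl trans, PPh3 cis, F cis; Cl cis, PPh3 trans, F cis; Cl cis, PPh3 cis, F cis (chiral); Cl cis, PPh3 cis, F trans.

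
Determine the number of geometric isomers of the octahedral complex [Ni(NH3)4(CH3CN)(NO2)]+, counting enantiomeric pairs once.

The six octahedral sites form three mutually perpendicular trans pairs.
Systematic placement gives 2 geometric isomers: CH3CN and NO2 mutually cis; CH3CN and NO2 mutually trans.

2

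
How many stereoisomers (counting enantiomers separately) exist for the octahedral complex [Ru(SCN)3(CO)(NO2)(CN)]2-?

In an octahedral complex each vertex has one trans partner and four cis neighbours.
Working through the distinct placements yields 4 geometric isomers: SCN mer (3 arrangements); SCN fac (chiral).
One of these lacks any improper symmetry element and so occurs as an enantiomeric pair, giving 4 + 1 = 5 stereoisomers in total.

5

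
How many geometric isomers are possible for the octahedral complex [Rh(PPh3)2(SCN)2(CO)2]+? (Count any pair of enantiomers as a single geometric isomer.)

5

An octahedron has six vertices in three trans pairs; every non-trans pair is cis.
The distinct arrangements are (5 in all): PPh3 trans, SCN trans, CO trans; PPh3 cis, SCN cis, CO trans; PPh3 cis, SCN trans, CO cis; PPh3 cis, SCN cis, CO cis (chiral); PPh3 trans, SCN cis, CO cis.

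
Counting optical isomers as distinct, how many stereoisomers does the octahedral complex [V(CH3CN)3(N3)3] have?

The six octahedral sites form three mutually perpendicular trans pairs.
The distinct arrangements are (2 in all): CH3CN mer; CH3CN fac.
Each arrangement has an internal mirror plane or centre of symmetry, so none is chiral.

2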